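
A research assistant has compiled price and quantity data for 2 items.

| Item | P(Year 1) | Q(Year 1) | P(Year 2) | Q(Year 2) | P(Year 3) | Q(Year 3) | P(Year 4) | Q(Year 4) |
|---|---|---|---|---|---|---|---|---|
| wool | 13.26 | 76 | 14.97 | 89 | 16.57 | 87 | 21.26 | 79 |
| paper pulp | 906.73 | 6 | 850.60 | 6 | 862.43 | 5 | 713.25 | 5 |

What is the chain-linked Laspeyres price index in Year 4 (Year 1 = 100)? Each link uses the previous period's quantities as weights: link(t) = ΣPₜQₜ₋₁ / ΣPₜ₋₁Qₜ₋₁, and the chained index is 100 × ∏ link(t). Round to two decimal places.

Link Year 1→Year 2:
ΣP(Year 2)Q(Year 1) = 14.97×76 + 850.60×6 = 1137.72 + 5103.6 = 6241.32
ΣP(Year 1)Q(Year 1) = 13.26×76 + 906.73×6 = 1007.76 + 5440.38 = 6448.14
link = 6241.32/6448.14 = 0.967926
Link Year 2→Year 3:
ΣP(Year 3)Q(Year 2) = 16.57×89 + 862.43×6 = 1474.73 + 5174.58 = 6649.31
ΣP(Year 2)Q(Year 2) = 14.97×89 + 850.60×6 = 1332.33 + 5103.6 = 6435.93
link = 6649.31/6435.93 = 1.033154
Link Year 3→Year 4:
ΣP(Year 4)Q(Year 3) = 21.26×87 + 713.25×5 = 1849.62 + 3566.25 = 5415.87
ΣP(Year 3)Q(Year 3) = 16.57×87 + 862.43×5 = 1441.59 + 4312.15 = 5753.74
link = 5415.87/5753.74 = 0.941278
Chained index = 100 × 0.967926 × 1.033154 × 0.941278 = 94.1294

94.13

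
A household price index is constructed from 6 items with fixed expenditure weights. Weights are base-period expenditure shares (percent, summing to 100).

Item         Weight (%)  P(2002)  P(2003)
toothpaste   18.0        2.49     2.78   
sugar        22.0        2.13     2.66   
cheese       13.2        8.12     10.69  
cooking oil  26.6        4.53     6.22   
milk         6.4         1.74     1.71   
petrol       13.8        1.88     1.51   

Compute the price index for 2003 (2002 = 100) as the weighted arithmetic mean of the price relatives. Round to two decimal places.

118.85

toothpaste: 18.0 × (2.78/2.49) = 18.0 × 1.116466 = 20.0964
sugar: 22.0 × (2.66/2.13) = 22.0 × 1.248826 = 27.4742
cheese: 13.2 × (10.69/8.12) = 13.2 × 1.316502 = 17.3778
cooking oil: 26.6 × (6.22/4.53) = 26.6 × 1.373068 = 36.5236
milk: 6.4 × (1.71/1.74) = 6.4 × 0.982759 = 6.2897
petrol: 13.8 × (1.51/1.88) = 13.8 × 0.803191 = 11.0840
Index = Σ wᵢ·(p₁ᵢ/p₀ᵢ) = 20.0964 + 27.4742 + 17.3778 + 36.5236 + 6.2897 + 11.0840 = 118.8457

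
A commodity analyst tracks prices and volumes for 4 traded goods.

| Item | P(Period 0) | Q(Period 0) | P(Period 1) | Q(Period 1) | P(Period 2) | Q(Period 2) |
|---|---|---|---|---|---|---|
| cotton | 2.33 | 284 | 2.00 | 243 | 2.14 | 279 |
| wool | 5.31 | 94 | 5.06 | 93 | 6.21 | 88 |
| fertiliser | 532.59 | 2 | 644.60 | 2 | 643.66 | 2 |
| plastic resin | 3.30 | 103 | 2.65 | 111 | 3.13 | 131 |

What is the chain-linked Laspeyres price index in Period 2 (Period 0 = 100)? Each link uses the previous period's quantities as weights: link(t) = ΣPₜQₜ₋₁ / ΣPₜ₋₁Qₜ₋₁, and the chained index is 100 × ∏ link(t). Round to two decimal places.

Link Period 0→Period 1:
ΣP(Period 1)Q(Period 0) = 2.00×284 + 5.06×94 + 644.60×2 + 2.65×103 = 568 + 475.64 + 1289.2 + 272.95 = 2605.79
ΣP(Period 0)Q(Period 0) = 2.33×284 + 5.31×94 + 532.59×2 + 3.30×103 = 661.72 + 499.14 + 1065.18 + 339.9 = 2565.94
link = 2605.79/2565.94 = 1.015530
Link Period 1→Period 2:
ΣP(Period 2)Q(Period 1) = 2.14×243 + 6.21×93 + 643.66×2 + 3.13×111 = 520.02 + 577.53 + 1287.32 + 347.43 = 2732.3
ΣP(Period 1)Q(Period 1) = 2.00×243 + 5.06×93 + 644.60×2 + 2.65×111 = 486 + 470.58 + 1289.2 + 294.15 = 2539.93
link = 2732.3/2539.93 = 1.075738
Chained index = 100 × 1.015530 × 1.075738 = 109.2445

109.24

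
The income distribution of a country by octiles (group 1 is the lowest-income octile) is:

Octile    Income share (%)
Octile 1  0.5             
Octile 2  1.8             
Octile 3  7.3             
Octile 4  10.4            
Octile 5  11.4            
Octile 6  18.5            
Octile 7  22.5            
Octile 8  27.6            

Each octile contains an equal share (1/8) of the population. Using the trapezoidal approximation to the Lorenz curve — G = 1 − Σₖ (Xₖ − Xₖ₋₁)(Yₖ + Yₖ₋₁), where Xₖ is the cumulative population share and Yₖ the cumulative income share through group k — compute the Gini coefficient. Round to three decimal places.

0.410

Cumulative income shares Yₖ: 0.0050, 0.0230, 0.0960, 0.2000, 0.3140, 0.4990, 0.7240, 1.0000
Σ (Xₖ−Xₖ₋₁)(Yₖ+Yₖ₋₁) = (1/8)(0.0050+0.0000) + (1/8)(0.0230+0.0050) + (1/8)(0.0960+0.0230) + (1/8)(0.2000+0.0960) + (1/8)(0.3140+0.2000) + (1/8)(0.4990+0.3140) + (1/8)(0.7240+0.4990) + (1/8)(1.0000+0.7240)
  = 0.0006 + 0.0035 + 0.0149 + 0.0370 + 0.0643 + 0.1016 + 0.1529 + 0.2155 = 0.5902
G = 1 − 0.5902 = 0.4098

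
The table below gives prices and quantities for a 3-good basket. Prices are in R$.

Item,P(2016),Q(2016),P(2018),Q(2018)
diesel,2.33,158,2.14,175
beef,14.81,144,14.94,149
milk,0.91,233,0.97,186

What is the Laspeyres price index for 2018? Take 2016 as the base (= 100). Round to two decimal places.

Laspeyres price index uses base-period quantities as weights.
ΣP(2018)·Q(2016) = 2.14×158 + 14.94×144 + 0.97×233 = 338.12 + 2151.36 + 226.01 = 2715.49
ΣP(2016)·Q(2016) = 2.33×158 + 14.81×144 + 0.91×233 = 368.14 + 2132.64 + 212.03 = 2712.81
Index = 2715.49 / 2712.81 × 100 = 100.0988

100.10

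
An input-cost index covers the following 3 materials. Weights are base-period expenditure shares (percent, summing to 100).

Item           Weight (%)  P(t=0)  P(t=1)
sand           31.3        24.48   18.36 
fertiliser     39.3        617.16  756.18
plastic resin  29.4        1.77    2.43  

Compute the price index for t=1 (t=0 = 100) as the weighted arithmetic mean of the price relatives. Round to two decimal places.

111.99

sand: 31.3 × (18.36/24.48) = 31.3 × 0.750000 = 23.4750
fertiliser: 39.3 × (756.18/617.16) = 39.3 × 1.225258 = 48.1526
plastic resin: 29.4 × (2.43/1.77) = 29.4 × 1.372881 = 40.3627
Index = Σ wᵢ·(p₁ᵢ/p₀ᵢ) = 23.4750 + 48.1526 + 40.3627 = 111.9903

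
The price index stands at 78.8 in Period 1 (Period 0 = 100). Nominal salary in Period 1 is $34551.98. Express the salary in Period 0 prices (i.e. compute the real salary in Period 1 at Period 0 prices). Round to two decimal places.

43847.69

Real = Nominal ÷ (Index/100) = 34551.98 ÷ (78.8/100)
     = 34551.98 ÷ 0.788 = 43847.6904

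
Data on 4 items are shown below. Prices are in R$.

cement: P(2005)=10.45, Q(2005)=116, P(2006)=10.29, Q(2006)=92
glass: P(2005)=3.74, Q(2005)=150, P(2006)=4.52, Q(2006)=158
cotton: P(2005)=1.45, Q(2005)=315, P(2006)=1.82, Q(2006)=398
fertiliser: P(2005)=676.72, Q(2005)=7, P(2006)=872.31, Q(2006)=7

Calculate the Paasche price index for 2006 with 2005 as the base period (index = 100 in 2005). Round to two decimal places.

123.66

Paasche price index uses current-period quantities as weights.
ΣP(2006)·Q(2006) = 10.29×92 + 4.52×158 + 1.82×398 + 872.31×7 = 946.68 + 714.16 + 724.36 + 6106.17 = 8491.37
ΣP(2005)·Q(2006) = 10.45×92 + 3.74×158 + 1.45×398 + 676.72×7 = 961.4 + 590.92 + 577.1 + 4737.04 = 6866.46
Index = 8491.37 / 6866.46 × 100 = 123.6645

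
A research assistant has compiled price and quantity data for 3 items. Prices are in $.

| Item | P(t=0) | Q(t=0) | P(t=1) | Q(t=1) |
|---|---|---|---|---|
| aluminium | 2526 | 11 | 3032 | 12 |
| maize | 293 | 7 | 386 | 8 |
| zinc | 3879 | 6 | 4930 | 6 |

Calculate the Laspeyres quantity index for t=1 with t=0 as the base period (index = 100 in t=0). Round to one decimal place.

105.3

Laspeyres quantity index uses base-period prices as weights.
ΣP(t=0)·Q(t=1) = 2526×12 + 293×8 + 3879×6 = 30312 + 2344 + 23274 = 55930
ΣP(t=0)·Q(t=0) = 2526×11 + 293×7 + 3879×6 = 27786 + 2051 + 23274 = 53111
Index = 55930 / 53111 × 100 = 105.3078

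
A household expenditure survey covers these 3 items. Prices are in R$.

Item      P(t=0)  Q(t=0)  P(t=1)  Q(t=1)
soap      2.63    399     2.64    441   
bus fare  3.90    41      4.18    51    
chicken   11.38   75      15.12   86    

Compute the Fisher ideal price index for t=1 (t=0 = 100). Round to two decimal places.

114.45

Laspeyres component (base-period weights):
ΣP(t=1)Q(t=0) = 2.64×399 + 4.18×41 + 15.12×75 = 1053.36 + 171.38 + 1134 = 2358.74
ΣP(t=0)Q(t=0) = 2.63×399 + 3.90×41 + 11.38×75 = 1049.37 + 159.9 + 853.5 = 2062.77
L = 2358.74 / 2062.77 × 100 = 114.3482
Paasche component (current-period weights):
ΣP(t=1)Q(t=1) = 2.64×441 + 4.18×51 + 15.12×86 = 1164.24 + 213.18 + 1300.32 = 2677.74
ΣP(t=0)Q(t=1) = 2.63×441 + 3.90×51 + 11.38×86 = 1159.83 + 198.9 + 978.68 = 2337.41
P = 2677.74 / 2337.41 × 100 = 114.5601
Fisher = √(L × P) = √(114.3482 × 114.5601) = 114.4541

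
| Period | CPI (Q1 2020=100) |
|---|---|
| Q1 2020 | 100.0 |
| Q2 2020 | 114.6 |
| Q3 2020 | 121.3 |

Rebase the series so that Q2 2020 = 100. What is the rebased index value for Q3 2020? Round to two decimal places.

Rebased(Q3 2020) = 121.3 / 114.6 × 100 = 105.8464

105.85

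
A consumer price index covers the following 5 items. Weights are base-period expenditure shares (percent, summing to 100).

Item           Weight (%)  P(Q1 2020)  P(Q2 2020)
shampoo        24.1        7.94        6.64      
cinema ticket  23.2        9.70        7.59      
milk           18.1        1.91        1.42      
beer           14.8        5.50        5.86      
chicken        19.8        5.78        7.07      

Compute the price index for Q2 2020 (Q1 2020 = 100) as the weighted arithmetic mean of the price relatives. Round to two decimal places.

91.75

shampoo: 24.1 × (6.64/7.94) = 24.1 × 0.836272 = 20.1542
cinema ticket: 23.2 × (7.59/9.70) = 23.2 × 0.782474 = 18.1534
milk: 18.1 × (1.42/1.91) = 18.1 × 0.743455 = 13.4565
beer: 14.8 × (5.86/5.50) = 14.8 × 1.065455 = 15.7687
chicken: 19.8 × (7.07/5.78) = 19.8 × 1.223183 = 24.2190
Index = Σ wᵢ·(p₁ᵢ/p₀ᵢ) = 20.1542 + 18.1534 + 13.4565 + 15.7687 + 24.2190 = 91.7519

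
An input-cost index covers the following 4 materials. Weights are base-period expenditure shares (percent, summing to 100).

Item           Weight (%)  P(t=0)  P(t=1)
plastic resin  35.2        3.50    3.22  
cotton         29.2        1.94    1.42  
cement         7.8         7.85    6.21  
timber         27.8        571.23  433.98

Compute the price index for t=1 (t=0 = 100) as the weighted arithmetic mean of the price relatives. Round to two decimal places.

81.05

plastic resin: 35.2 × (3.22/3.50) = 35.2 × 0.920000 = 32.3840
cotton: 29.2 × (1.42/1.94) = 29.2 × 0.731959 = 21.3732
cement: 7.8 × (6.21/7.85) = 7.8 × 0.791083 = 6.1704
timber: 27.8 × (433.98/571.23) = 27.8 × 0.759729 = 21.1205
Index = Σ wᵢ·(p₁ᵢ/p₀ᵢ) = 32.3840 + 21.3732 + 6.1704 + 21.1205 = 81.0481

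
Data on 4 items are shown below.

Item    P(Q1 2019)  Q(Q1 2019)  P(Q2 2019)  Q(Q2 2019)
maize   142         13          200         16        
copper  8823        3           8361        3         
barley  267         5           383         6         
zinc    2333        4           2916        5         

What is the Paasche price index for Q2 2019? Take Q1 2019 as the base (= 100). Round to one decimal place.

Paasche price index uses current-period quantities as weights.
ΣP(Q2 2019)·Q(Q2 2019) = 200×16 + 8361×3 + 383×6 + 2916×5 = 3200 + 25083 + 2298 + 14580 = 45161
ΣP(Q1 2019)·Q(Q2 2019) = 142×16 + 8823×3 + 267×6 + 2333×5 = 2272 + 26469 + 1602 + 11665 = 42008
Index = 45161 / 42008 × 100 = 107.5057

107.5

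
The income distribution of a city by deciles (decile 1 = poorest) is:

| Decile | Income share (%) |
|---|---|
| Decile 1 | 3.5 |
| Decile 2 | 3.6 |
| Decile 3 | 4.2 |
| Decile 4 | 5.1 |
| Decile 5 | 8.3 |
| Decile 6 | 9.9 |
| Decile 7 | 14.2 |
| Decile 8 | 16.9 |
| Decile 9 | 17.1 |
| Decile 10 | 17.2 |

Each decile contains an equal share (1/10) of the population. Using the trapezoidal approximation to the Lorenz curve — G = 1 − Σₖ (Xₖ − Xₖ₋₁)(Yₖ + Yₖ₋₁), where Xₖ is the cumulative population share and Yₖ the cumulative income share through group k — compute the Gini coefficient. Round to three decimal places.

Cumulative income shares Yₖ: 0.0350, 0.0710, 0.1130, 0.1640, 0.2470, 0.3460, 0.4880, 0.6570, 0.8280, 1.0000
Σ (Xₖ−Xₖ₋₁)(Yₖ+Yₖ₋₁) = (1/10)(0.0350+0.0000) + (1/10)(0.0710+0.0350) + (1/10)(0.1130+0.0710) + (1/10)(0.1640+0.1130) + (1/10)(0.2470+0.1640) + (1/10)(0.3460+0.2470) + (1/10)(0.4880+0.3460) + (1/10)(0.6570+0.4880) + (1/10)(0.8280+0.6570) + (1/10)(1.0000+0.8280)
  = 0.0035 + 0.0106 + 0.0184 + 0.0277 + 0.0411 + 0.0593 + 0.0834 + 0.1145 + 0.1485 + 0.1828 = 0.6898
G = 1 − 0.6898 = 0.3102

0.310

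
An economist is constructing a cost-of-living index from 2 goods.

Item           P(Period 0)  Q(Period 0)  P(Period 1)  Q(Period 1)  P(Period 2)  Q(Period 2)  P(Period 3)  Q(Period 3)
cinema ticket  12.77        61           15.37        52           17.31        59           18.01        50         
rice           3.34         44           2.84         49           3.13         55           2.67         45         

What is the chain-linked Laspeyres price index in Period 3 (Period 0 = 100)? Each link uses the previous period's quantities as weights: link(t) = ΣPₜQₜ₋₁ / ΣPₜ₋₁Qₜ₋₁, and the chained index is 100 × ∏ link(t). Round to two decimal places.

130.55

Link Period 0→Period 1:
ΣP(Period 1)Q(Period 0) = 15.37×61 + 2.84×44 = 937.57 + 124.96 = 1062.53
ΣP(Period 0)Q(Period 0) = 12.77×61 + 3.34×44 = 778.97 + 146.96 = 925.93
link = 1062.53/925.93 = 1.147527
Link Period 1→Period 2:
ΣP(Period 2)Q(Period 1) = 17.31×52 + 3.13×49 = 900.12 + 153.37 = 1053.49
ΣP(Period 1)Q(Period 1) = 15.37×52 + 2.84×49 = 799.24 + 139.16 = 938.4
link = 1053.49/938.4 = 1.122645
Link Period 2→Period 3:
ΣP(Period 3)Q(Period 2) = 18.01×59 + 2.67×55 = 1062.59 + 146.85 = 1209.44
ΣP(Period 2)Q(Period 2) = 17.31×59 + 3.13×55 = 1021.29 + 172.15 = 1193.44
link = 1209.44/1193.44 = 1.013407
Chained index = 100 × 1.147527 × 1.122645 × 1.013407 = 130.5537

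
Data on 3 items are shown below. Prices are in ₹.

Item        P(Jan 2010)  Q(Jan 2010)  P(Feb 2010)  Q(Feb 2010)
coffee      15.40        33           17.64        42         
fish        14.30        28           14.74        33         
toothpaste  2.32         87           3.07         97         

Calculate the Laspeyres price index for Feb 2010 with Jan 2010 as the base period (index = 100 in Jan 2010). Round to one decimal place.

Laspeyres price index uses base-period quantities as weights.
ΣP(Feb 2010)·Q(Jan 2010) = 17.64×33 + 14.74×28 + 3.07×87 = 582.12 + 412.72 + 267.09 = 1261.93
ΣP(Jan 2010)·Q(Jan 2010) = 15.40×33 + 14.30×28 + 2.32×87 = 508.2 + 400.4 + 201.84 = 1110.44
Index = 1261.93 / 1110.44 × 100 = 113.6423

113.6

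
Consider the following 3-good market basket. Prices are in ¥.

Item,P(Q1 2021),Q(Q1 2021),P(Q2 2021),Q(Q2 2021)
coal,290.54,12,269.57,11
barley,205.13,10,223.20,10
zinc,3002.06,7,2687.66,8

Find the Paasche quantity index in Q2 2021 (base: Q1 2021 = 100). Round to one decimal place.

110.0

Paasche quantity index uses current-period prices as weights.
ΣP(Q2 2021)·Q(Q2 2021) = 269.57×11 + 223.20×10 + 2687.66×8 = 2965.27 + 2232 + 21501.28 = 26698.55
ΣP(Q2 2021)·Q(Q1 2021) = 269.57×12 + 223.20×10 + 2687.66×7 = 3234.84 + 2232 + 18813.62 = 24280.46
Index = 26698.55 / 24280.46 × 100 = 109.9590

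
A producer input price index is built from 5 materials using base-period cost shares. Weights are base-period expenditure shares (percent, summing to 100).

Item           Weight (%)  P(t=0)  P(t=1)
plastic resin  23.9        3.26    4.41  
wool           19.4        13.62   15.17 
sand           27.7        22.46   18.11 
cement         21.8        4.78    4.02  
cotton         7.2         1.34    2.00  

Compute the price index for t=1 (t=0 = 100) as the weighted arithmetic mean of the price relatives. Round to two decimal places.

105.35

plastic resin: 23.9 × (4.41/3.26) = 23.9 × 1.352761 = 32.3310
wool: 19.4 × (15.17/13.62) = 19.4 × 1.113803 = 21.6078
sand: 27.7 × (18.11/22.46) = 27.7 × 0.806322 = 22.3351
cement: 21.8 × (4.02/4.78) = 21.8 × 0.841004 = 18.3339
cotton: 7.2 × (2.00/1.34) = 7.2 × 1.492537 = 10.7463
Index = Σ wᵢ·(p₁ᵢ/p₀ᵢ) = 32.3310 + 21.6078 + 22.3351 + 18.3339 + 10.7463 = 105.3541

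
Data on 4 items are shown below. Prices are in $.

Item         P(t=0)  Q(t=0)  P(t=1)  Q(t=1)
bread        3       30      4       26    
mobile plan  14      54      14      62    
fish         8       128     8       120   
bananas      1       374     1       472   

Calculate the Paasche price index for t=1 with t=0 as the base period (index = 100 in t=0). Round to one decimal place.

Paasche price index uses current-period quantities as weights.
ΣP(t=1)·Q(t=1) = 4×26 + 14×62 + 8×120 + 1×472 = 104 + 868 + 960 + 472 = 2404
ΣP(t=0)·Q(t=1) = 3×26 + 14×62 + 8×120 + 1×472 = 78 + 868 + 960 + 472 = 2378
Index = 2404 / 2378 × 100 = 101.0934

101.1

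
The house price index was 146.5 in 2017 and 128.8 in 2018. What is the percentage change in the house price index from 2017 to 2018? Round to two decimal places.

-12.08%

Change = (128.8 − 146.5) / 146.5 × 100
       = -17.7 / 146.5 × 100 = -12.0819%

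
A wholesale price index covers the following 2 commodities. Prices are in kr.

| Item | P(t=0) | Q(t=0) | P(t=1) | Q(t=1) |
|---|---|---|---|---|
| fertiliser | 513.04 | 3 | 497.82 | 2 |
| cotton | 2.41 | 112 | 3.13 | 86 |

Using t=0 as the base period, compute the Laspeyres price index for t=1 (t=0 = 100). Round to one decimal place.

101.9

Laspeyres price index uses base-period quantities as weights.
ΣP(t=1)·Q(t=0) = 497.82×3 + 3.13×112 = 1493.46 + 350.56 = 1844.02
ΣP(t=0)·Q(t=0) = 513.04×3 + 2.41×112 = 1539.12 + 269.92 = 1809.04
Index = 1844.02 / 1809.04 × 100 = 101.9336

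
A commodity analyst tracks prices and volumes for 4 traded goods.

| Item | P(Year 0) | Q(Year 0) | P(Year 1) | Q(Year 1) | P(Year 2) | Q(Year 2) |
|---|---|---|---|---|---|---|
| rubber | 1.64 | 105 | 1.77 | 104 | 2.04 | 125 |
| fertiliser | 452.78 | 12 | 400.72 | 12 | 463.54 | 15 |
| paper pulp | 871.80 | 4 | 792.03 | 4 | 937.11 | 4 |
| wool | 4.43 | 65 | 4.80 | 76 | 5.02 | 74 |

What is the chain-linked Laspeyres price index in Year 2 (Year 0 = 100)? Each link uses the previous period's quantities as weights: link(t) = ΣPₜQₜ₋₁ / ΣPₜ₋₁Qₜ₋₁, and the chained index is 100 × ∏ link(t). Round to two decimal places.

104.95

Link Year 0→Year 1:
ΣP(Year 1)Q(Year 0) = 1.77×105 + 400.72×12 + 792.03×4 + 4.80×65 = 185.85 + 4808.64 + 3168.12 + 312 = 8474.61
ΣP(Year 0)Q(Year 0) = 1.64×105 + 452.78×12 + 871.80×4 + 4.43×65 = 172.2 + 5433.36 + 3487.2 + 287.95 = 9380.71
link = 8474.61/9380.71 = 0.903408
Link Year 1→Year 2:
ΣP(Year 2)Q(Year 1) = 2.04×104 + 463.54×12 + 937.11×4 + 5.02×76 = 212.16 + 5562.48 + 3748.44 + 381.52 = 9904.6
ΣP(Year 1)Q(Year 1) = 1.77×104 + 400.72×12 + 792.03×4 + 4.80×76 = 184.08 + 4808.64 + 3168.12 + 364.8 = 8525.64
link = 9904.6/8525.64 = 1.161743
Chained index = 100 × 0.903408 × 1.161743 = 104.9528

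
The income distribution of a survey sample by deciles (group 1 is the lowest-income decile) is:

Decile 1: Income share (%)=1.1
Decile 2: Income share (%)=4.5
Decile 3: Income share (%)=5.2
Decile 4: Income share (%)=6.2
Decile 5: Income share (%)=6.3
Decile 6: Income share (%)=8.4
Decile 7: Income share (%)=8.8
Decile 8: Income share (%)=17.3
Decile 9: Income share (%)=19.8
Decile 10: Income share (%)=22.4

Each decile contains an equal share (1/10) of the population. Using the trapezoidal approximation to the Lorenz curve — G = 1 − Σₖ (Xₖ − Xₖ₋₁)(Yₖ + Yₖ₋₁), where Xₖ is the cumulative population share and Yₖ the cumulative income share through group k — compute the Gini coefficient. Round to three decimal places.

0.369

Cumulative income shares Yₖ: 0.0110, 0.0560, 0.1080, 0.1700, 0.2330, 0.3170, 0.4050, 0.5780, 0.7760, 1.0000
Σ (Xₖ−Xₖ₋₁)(Yₖ+Yₖ₋₁) = (1/10)(0.0110+0.0000) + (1/10)(0.0560+0.0110) + (1/10)(0.1080+0.0560) + (1/10)(0.1700+0.1080) + (1/10)(0.2330+0.1700) + (1/10)(0.3170+0.2330) + (1/10)(0.4050+0.3170) + (1/10)(0.5780+0.4050) + (1/10)(0.7760+0.5780) + (1/10)(1.0000+0.7760)
  = 0.0011 + 0.0067 + 0.0164 + 0.0278 + 0.0403 + 0.0550 + 0.0722 + 0.0983 + 0.1354 + 0.1776 = 0.6308
G = 1 − 0.6308 = 0.3692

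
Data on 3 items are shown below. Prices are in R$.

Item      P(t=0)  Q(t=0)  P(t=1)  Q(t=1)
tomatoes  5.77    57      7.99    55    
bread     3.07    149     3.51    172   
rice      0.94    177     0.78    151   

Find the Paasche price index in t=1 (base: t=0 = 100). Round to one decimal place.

Paasche price index uses current-period quantities as weights.
ΣP(t=1)·Q(t=1) = 7.99×55 + 3.51×172 + 0.78×151 = 439.45 + 603.72 + 117.78 = 1160.95
ΣP(t=0)·Q(t=1) = 5.77×55 + 3.07×172 + 0.94×151 = 317.35 + 528.04 + 141.94 = 987.33
Index = 1160.95 / 987.33 × 100 = 117.5848

117.6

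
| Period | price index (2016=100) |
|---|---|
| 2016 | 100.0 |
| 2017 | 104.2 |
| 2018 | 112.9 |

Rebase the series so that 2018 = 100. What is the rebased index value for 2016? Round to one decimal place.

Rebased(2016) = 100.0 / 112.9 × 100 = 88.5740

88.6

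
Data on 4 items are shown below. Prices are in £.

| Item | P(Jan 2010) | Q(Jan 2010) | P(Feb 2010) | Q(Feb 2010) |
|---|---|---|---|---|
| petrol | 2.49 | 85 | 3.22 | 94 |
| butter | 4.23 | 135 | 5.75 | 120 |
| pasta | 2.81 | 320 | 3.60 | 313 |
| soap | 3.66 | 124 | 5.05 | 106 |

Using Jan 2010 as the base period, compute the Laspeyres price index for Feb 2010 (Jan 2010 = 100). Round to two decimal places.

132.42

Laspeyres price index uses base-period quantities as weights.
ΣP(Feb 2010)·Q(Jan 2010) = 3.22×85 + 5.75×135 + 3.60×320 + 5.05×124 = 273.7 + 776.25 + 1152 + 626.2 = 2828.15
ΣP(Jan 2010)·Q(Jan 2010) = 2.49×85 + 4.23×135 + 2.81×320 + 3.66×124 = 211.65 + 571.05 + 899.2 + 453.84 = 2135.74
Index = 2828.15 / 2135.74 × 100 = 132.4201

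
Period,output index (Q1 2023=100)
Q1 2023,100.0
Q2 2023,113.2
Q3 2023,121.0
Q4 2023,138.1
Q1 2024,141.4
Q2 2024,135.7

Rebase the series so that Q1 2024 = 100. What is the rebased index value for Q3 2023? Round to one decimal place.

Rebased(Q3 2023) = 121.0 / 141.4 × 100 = 85.5728

85.6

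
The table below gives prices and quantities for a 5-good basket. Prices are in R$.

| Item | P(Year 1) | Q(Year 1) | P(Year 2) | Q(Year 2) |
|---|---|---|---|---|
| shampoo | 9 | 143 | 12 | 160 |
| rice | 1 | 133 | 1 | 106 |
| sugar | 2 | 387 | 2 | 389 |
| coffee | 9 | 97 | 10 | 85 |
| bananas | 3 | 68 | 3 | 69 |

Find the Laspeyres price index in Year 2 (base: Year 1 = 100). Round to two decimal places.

116.08

Laspeyres price index uses base-period quantities as weights.
ΣP(Year 2)·Q(Year 1) = 12×143 + 1×133 + 2×387 + 10×97 + 3×68 = 1716 + 133 + 774 + 970 + 204 = 3797
ΣP(Year 1)·Q(Year 1) = 9×143 + 1×133 + 2×387 + 9×97 + 3×68 = 1287 + 133 + 774 + 873 + 204 = 3271
Index = 3797 / 3271 × 100 = 116.0807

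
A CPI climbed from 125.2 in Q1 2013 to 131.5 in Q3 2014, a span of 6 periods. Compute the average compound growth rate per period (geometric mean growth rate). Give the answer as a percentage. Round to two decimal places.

Growth factor = (131.5/125.2)^(1/6) = (1.050319)^(1/6) = 1.008216
Growth rate = 1.008216 − 1 = 0.008216 = 0.8216%

0.82%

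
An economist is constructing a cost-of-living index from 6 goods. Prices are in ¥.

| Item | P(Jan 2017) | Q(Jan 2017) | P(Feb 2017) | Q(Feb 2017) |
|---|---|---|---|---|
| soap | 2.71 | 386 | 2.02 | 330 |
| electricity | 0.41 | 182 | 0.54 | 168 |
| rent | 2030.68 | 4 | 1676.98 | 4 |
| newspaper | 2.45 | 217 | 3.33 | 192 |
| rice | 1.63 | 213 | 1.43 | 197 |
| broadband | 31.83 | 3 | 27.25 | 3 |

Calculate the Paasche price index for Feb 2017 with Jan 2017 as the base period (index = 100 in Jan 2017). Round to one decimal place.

Paasche price index uses current-period quantities as weights.
ΣP(Feb 2017)·Q(Feb 2017) = 2.02×330 + 0.54×168 + 1676.98×4 + 3.33×192 + 1.43×197 + 27.25×3 = 666.6 + 90.72 + 6707.92 + 639.36 + 281.71 + 81.75 = 8468.06
ΣP(Jan 2017)·Q(Feb 2017) = 2.71×330 + 0.41×168 + 2030.68×4 + 2.45×192 + 1.63×197 + 31.83×3 = 894.3 + 68.88 + 8122.72 + 470.4 + 321.11 + 95.49 = 9972.9
Index = 8468.06 / 9972.9 × 100 = 84.9107

84.9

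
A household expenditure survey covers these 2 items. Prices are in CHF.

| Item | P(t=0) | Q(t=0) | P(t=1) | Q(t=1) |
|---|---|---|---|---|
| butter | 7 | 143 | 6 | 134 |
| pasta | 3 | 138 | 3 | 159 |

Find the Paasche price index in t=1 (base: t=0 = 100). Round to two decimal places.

Paasche price index uses current-period quantities as weights.
ΣP(t=1)·Q(t=1) = 6×134 + 3×159 = 804 + 477 = 1281
ΣP(t=0)·Q(t=1) = 7×134 + 3×159 = 938 + 477 = 1415
Index = 1281 / 1415 × 100 = 90.5300

90.53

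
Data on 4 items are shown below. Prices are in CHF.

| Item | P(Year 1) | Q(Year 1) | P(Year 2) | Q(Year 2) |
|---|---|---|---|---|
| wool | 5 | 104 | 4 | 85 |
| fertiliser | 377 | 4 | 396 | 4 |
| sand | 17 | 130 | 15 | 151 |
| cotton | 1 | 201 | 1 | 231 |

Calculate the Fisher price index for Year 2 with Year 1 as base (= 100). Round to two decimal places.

93.47

Laspeyres component (base-period weights):
ΣP(Year 2)Q(Year 1) = 4×104 + 396×4 + 15×130 + 1×201 = 416 + 1584 + 1950 + 201 = 4151
ΣP(Year 1)Q(Year 1) = 5×104 + 377×4 + 17×130 + 1×201 = 520 + 1508 + 2210 + 201 = 4439
L = 4151 / 4439 × 100 = 93.5121
Paasche component (current-period weights):
ΣP(Year 2)Q(Year 2) = 4×85 + 396×4 + 15×151 + 1×231 = 340 + 1584 + 2265 + 231 = 4420
ΣP(Year 1)Q(Year 2) = 5×85 + 377×4 + 17×151 + 1×231 = 425 + 1508 + 2567 + 231 = 4731
P = 4420 / 4731 × 100 = 93.4263
Fisher = √(L × P) = √(93.5121 × 93.4263) = 93.4692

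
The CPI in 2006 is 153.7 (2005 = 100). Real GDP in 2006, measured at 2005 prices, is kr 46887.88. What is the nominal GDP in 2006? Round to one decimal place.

Nominal = Real × (Index/100) = 46887.88 × (153.7/100)
        = 46887.88 × 1.537 = 72066.6716

72066.7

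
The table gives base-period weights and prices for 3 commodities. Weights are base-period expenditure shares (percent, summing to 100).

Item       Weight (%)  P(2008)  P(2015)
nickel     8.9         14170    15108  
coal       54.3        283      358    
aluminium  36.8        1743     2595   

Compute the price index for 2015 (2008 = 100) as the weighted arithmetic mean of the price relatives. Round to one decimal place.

133.0

nickel: 8.9 × (15108/14170) = 8.9 × 1.066196 = 9.4891
coal: 54.3 × (358/283) = 54.3 × 1.265018 = 68.6905
aluminium: 36.8 × (2595/1743) = 36.8 × 1.488812 = 54.7883
Index = Σ wᵢ·(p₁ᵢ/p₀ᵢ) = 9.4891 + 68.6905 + 54.7883 = 132.9679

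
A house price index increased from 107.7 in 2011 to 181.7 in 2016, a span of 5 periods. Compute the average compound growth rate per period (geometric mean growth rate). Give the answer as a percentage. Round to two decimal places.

11.03%

Growth factor = (181.7/107.7)^(1/5) = (1.687094)^(1/5) = 1.110268
Growth rate = 1.110268 − 1 = 0.110268 = 11.0268%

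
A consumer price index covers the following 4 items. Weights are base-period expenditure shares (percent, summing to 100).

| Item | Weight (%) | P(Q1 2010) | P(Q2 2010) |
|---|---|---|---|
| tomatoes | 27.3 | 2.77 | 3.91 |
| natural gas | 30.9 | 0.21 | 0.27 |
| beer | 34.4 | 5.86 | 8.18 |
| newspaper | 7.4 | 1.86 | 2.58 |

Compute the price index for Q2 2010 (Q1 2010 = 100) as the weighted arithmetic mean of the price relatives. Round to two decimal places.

tomatoes: 27.3 × (3.91/2.77) = 27.3 × 1.411552 = 38.5354
natural gas: 30.9 × (0.27/0.21) = 30.9 × 1.285714 = 39.7286
beer: 34.4 × (8.18/5.86) = 34.4 × 1.395904 = 48.0191
newspaper: 7.4 × (2.58/1.86) = 7.4 × 1.387097 = 10.2645
Index = Σ wᵢ·(p₁ᵢ/p₀ᵢ) = 38.5354 + 39.7286 + 48.0191 + 10.2645 = 136.5476

136.55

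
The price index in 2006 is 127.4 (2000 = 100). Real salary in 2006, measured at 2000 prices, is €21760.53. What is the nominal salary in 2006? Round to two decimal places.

27722.92

Nominal = Real × (Index/100) = 21760.53 × (127.4/100)
        = 21760.53 × 1.274 = 27722.9152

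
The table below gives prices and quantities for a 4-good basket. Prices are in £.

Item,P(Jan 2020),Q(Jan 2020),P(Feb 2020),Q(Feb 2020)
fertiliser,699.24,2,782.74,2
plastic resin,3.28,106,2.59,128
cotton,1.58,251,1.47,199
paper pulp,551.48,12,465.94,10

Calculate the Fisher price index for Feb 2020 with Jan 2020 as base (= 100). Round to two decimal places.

Laspeyres component (base-period weights):
ΣP(Feb 2020)Q(Jan 2020) = 782.74×2 + 2.59×106 + 1.47×251 + 465.94×12 = 1565.48 + 274.54 + 368.97 + 5591.28 = 7800.27
ΣP(Jan 2020)Q(Jan 2020) = 699.24×2 + 3.28×106 + 1.58×251 + 551.48×12 = 1398.48 + 347.68 + 396.58 + 6617.76 = 8760.5
L = 7800.27 / 8760.5 × 100 = 89.0391
Paasche component (current-period weights):
ΣP(Feb 2020)Q(Feb 2020) = 782.74×2 + 2.59×128 + 1.47×199 + 465.94×10 = 1565.48 + 331.52 + 292.53 + 4659.4 = 6848.93
ΣP(Jan 2020)Q(Feb 2020) = 699.24×2 + 3.28×128 + 1.58×199 + 551.48×10 = 1398.48 + 419.84 + 314.42 + 5514.8 = 7647.54
P = 6848.93 / 7647.54 × 100 = 89.5573
Fisher = √(L × P) = √(89.0391 × 89.5573) = 89.2978

89.30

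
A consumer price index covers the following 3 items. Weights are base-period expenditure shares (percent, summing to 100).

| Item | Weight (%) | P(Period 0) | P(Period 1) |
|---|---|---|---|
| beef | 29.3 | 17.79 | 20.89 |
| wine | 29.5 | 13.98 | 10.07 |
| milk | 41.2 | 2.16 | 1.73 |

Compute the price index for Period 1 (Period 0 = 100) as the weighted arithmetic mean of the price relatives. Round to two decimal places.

beef: 29.3 × (20.89/17.79) = 29.3 × 1.174255 = 34.4057
wine: 29.5 × (10.07/13.98) = 29.5 × 0.720315 = 21.2493
milk: 41.2 × (1.73/2.16) = 41.2 × 0.800926 = 32.9981
Index = Σ wᵢ·(p₁ᵢ/p₀ᵢ) = 34.4057 + 21.2493 + 32.9981 = 88.6531

88.65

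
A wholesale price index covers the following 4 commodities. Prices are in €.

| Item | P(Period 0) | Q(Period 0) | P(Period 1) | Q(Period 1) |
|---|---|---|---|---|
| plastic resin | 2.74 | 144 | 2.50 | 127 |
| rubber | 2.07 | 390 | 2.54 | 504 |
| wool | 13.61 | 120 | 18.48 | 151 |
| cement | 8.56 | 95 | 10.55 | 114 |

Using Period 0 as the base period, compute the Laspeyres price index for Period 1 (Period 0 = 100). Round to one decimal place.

125.3

Laspeyres price index uses base-period quantities as weights.
ΣP(Period 1)·Q(Period 0) = 2.50×144 + 2.54×390 + 18.48×120 + 10.55×95 = 360 + 990.6 + 2217.6 + 1002.25 = 4570.45
ΣP(Period 0)·Q(Period 0) = 2.74×144 + 2.07×390 + 13.61×120 + 8.56×95 = 394.56 + 807.3 + 1633.2 + 813.2 = 3648.26
Index = 4570.45 / 3648.26 × 100 = 125.2775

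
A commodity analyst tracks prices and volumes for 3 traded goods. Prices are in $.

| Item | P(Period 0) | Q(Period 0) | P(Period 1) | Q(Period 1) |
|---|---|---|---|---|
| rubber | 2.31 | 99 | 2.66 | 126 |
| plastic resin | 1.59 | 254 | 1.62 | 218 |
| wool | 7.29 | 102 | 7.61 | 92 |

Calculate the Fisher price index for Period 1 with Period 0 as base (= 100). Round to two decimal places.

Laspeyres component (base-period weights):
ΣP(Period 1)Q(Period 0) = 2.66×99 + 1.62×254 + 7.61×102 = 263.34 + 411.48 + 776.22 = 1451.04
ΣP(Period 0)Q(Period 0) = 2.31×99 + 1.59×254 + 7.29×102 = 228.69 + 403.86 + 743.58 = 1376.13
L = 1451.04 / 1376.13 × 100 = 105.4435
Paasche component (current-period weights):
ΣP(Period 1)Q(Period 1) = 2.66×126 + 1.62×218 + 7.61×92 = 335.16 + 353.16 + 700.12 = 1388.44
ΣP(Period 0)Q(Period 1) = 2.31×126 + 1.59×218 + 7.29×92 = 291.06 + 346.62 + 670.68 = 1308.36
P = 1388.44 / 1308.36 × 100 = 106.1206
Fisher = √(L × P) = √(105.4435 × 106.1206) = 105.7815

105.78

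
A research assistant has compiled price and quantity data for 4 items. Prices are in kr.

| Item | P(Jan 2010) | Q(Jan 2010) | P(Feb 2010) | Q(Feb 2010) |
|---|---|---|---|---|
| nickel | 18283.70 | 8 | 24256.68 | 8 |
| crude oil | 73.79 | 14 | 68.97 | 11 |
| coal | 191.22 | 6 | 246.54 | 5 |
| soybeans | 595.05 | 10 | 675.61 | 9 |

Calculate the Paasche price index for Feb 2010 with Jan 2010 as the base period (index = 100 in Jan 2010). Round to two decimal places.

131.77

Paasche price index uses current-period quantities as weights.
ΣP(Feb 2010)·Q(Feb 2010) = 24256.68×8 + 68.97×11 + 246.54×5 + 675.61×9 = 194053.44 + 758.67 + 1232.7 + 6080.49 = 202125.3
ΣP(Jan 2010)·Q(Feb 2010) = 18283.70×8 + 73.79×11 + 191.22×5 + 595.05×9 = 146269.6 + 811.69 + 956.1 + 5355.45 = 153392.84
Index = 202125.3 / 153392.84 × 100 = 131.7697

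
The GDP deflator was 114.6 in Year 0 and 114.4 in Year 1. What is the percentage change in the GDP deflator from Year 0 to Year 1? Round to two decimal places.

Change = (114.4 − 114.6) / 114.6 × 100
       = -0.2 / 114.6 × 100 = -0.1745%

-0.17%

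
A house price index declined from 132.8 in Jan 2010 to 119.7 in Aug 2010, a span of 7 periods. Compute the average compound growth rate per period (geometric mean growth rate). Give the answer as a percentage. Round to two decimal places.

Growth factor = (119.7/132.8)^(1/7) = (0.901355)^(1/7) = 0.985273
Growth rate = 0.985273 − 1 = -0.014727 = -1.4727%

-1.47%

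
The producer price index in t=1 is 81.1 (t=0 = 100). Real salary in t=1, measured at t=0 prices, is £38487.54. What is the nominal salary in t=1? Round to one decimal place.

31213.4

Nominal = Real × (Index/100) = 38487.54 × (81.1/100)
        = 38487.54 × 0.811 = 31213.3949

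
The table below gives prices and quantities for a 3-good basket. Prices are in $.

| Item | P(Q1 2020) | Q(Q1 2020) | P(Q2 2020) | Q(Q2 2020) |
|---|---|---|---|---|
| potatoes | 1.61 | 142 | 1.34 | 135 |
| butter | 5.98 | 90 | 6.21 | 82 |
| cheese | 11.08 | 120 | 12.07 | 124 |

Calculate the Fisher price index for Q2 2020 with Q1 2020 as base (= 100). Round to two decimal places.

104.94

Laspeyres component (base-period weights):
ΣP(Q2 2020)Q(Q1 2020) = 1.34×142 + 6.21×90 + 12.07×120 = 190.28 + 558.9 + 1448.4 = 2197.58
ΣP(Q1 2020)Q(Q1 2020) = 1.61×142 + 5.98×90 + 11.08×120 = 228.62 + 538.2 + 1329.6 = 2096.42
L = 2197.58 / 2096.42 × 100 = 104.8254
Paasche component (current-period weights):
ΣP(Q2 2020)Q(Q2 2020) = 1.34×135 + 6.21×82 + 12.07×124 = 180.9 + 509.22 + 1496.68 = 2186.8
ΣP(Q1 2020)Q(Q2 2020) = 1.61×135 + 5.98×82 + 11.08×124 = 217.35 + 490.36 + 1373.92 = 2081.63
P = 2186.8 / 2081.63 × 100 = 105.0523
Fisher = √(L × P) = √(104.8254 × 105.0523) = 104.9388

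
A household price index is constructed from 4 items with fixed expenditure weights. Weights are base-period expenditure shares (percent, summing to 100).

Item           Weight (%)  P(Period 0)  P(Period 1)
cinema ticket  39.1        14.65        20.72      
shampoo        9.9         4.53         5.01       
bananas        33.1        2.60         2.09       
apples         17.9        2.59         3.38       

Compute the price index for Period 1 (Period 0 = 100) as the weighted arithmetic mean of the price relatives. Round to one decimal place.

116.2

cinema ticket: 39.1 × (20.72/14.65) = 39.1 × 1.414334 = 55.3005
shampoo: 9.9 × (5.01/4.53) = 9.9 × 1.105960 = 10.9490
bananas: 33.1 × (2.09/2.60) = 33.1 × 0.803846 = 26.6073
apples: 17.9 × (3.38/2.59) = 17.9 × 1.305019 = 23.3598
Index = Σ wᵢ·(p₁ᵢ/p₀ᵢ) = 55.3005 + 10.9490 + 26.6073 + 23.3598 = 116.2166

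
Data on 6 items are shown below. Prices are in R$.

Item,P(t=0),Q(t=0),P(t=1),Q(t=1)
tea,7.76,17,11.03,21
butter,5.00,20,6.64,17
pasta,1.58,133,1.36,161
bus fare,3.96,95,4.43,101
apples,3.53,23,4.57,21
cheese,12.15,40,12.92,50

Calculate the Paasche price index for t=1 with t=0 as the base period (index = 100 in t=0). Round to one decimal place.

110.7

Paasche price index uses current-period quantities as weights.
ΣP(t=1)·Q(t=1) = 11.03×21 + 6.64×17 + 1.36×161 + 4.43×101 + 4.57×21 + 12.92×50 = 231.63 + 112.88 + 218.96 + 447.43 + 95.97 + 646 = 1752.87
ΣP(t=0)·Q(t=1) = 7.76×21 + 5.00×17 + 1.58×161 + 3.96×101 + 3.53×21 + 12.15×50 = 162.96 + 85 + 254.38 + 399.96 + 74.13 + 607.5 = 1583.93
Index = 1752.87 / 1583.93 × 100 = 110.6659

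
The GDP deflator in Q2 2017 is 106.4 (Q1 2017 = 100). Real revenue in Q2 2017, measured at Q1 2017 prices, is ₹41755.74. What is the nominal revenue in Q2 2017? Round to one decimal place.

44428.1

Nominal = Real × (Index/100) = 41755.74 × (106.4/100)
        = 41755.74 × 1.064 = 44428.1074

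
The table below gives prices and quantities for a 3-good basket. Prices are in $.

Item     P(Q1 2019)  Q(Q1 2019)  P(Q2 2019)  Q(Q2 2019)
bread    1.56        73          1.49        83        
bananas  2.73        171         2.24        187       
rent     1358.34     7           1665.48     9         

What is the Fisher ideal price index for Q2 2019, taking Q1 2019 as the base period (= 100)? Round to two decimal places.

120.58

Laspeyres component (base-period weights):
ΣP(Q2 2019)Q(Q1 2019) = 1.49×73 + 2.24×171 + 1665.48×7 = 108.77 + 383.04 + 11658.36 = 12150.17
ΣP(Q1 2019)Q(Q1 2019) = 1.56×73 + 2.73×171 + 1358.34×7 = 113.88 + 466.83 + 9508.38 = 10089.09
L = 12150.17 / 10089.09 × 100 = 120.4288
Paasche component (current-period weights):
ΣP(Q2 2019)Q(Q2 2019) = 1.49×83 + 2.24×187 + 1665.48×9 = 123.67 + 418.88 + 14989.32 = 15531.87
ΣP(Q1 2019)Q(Q2 2019) = 1.56×83 + 2.73×187 + 1358.34×9 = 129.48 + 510.51 + 12225.06 = 12865.05
P = 15531.87 / 12865.05 × 100 = 120.7292
Fisher = √(L × P) = √(120.4288 × 120.7292) = 120.5789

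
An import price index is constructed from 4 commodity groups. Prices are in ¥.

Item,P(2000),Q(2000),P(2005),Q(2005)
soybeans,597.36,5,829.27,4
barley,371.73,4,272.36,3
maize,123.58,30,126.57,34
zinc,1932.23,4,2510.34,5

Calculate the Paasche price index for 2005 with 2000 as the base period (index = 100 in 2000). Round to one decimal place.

120.9

Paasche price index uses current-period quantities as weights.
ΣP(2005)·Q(2005) = 829.27×4 + 272.36×3 + 126.57×34 + 2510.34×5 = 3317.08 + 817.08 + 4303.38 + 12551.7 = 20989.24
ΣP(2000)·Q(2005) = 597.36×4 + 371.73×3 + 123.58×34 + 1932.23×5 = 2389.44 + 1115.19 + 4201.72 + 9661.15 = 17367.5
Index = 20989.24 / 17367.5 × 100 = 120.8535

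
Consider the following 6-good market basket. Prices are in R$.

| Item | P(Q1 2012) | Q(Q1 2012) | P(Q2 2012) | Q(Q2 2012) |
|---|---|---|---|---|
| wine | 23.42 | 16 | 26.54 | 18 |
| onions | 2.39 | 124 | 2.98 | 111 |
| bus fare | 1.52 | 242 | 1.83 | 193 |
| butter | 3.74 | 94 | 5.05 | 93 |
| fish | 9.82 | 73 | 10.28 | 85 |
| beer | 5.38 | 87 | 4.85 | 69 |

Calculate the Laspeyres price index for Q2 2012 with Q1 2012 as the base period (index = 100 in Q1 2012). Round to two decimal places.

111.99

Laspeyres price index uses base-period quantities as weights.
ΣP(Q2 2012)·Q(Q1 2012) = 26.54×16 + 2.98×124 + 1.83×242 + 5.05×94 + 10.28×73 + 4.85×87 = 424.64 + 369.52 + 442.86 + 474.7 + 750.44 + 421.95 = 2884.11
ΣP(Q1 2012)·Q(Q1 2012) = 23.42×16 + 2.39×124 + 1.52×242 + 3.74×94 + 9.82×73 + 5.38×87 = 374.72 + 296.36 + 367.84 + 351.56 + 716.86 + 468.06 = 2575.4
Index = 2884.11 / 2575.4 × 100 = 111.9869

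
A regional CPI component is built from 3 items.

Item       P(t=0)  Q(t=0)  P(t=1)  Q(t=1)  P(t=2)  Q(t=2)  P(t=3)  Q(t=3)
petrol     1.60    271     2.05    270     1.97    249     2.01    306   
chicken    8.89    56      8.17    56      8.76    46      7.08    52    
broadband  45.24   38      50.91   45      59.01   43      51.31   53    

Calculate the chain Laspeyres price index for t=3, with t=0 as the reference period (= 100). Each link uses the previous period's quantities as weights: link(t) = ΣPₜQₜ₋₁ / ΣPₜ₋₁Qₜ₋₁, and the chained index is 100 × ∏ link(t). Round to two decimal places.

109.49

Link t=0→t=1:
ΣP(t=1)Q(t=0) = 2.05×271 + 8.17×56 + 50.91×38 = 555.55 + 457.52 + 1934.58 = 2947.65
ΣP(t=0)Q(t=0) = 1.60×271 + 8.89×56 + 45.24×38 = 433.6 + 497.84 + 1719.12 = 2650.56
link = 2947.65/2650.56 = 1.112086
Link t=1→t=2:
ΣP(t=2)Q(t=1) = 1.97×270 + 8.76×56 + 59.01×45 = 531.9 + 490.56 + 2655.45 = 3677.91
ΣP(t=1)Q(t=1) = 2.05×270 + 8.17×56 + 50.91×45 = 553.5 + 457.52 + 2290.95 = 3301.97
link = 3677.91/3301.97 = 1.113853
Link t=2→t=3:
ΣP(t=3)Q(t=2) = 2.01×249 + 7.08×46 + 51.31×43 = 500.49 + 325.68 + 2206.33 = 3032.5
ΣP(t=2)Q(t=2) = 1.97×249 + 8.76×46 + 59.01×43 = 490.53 + 402.96 + 2537.43 = 3430.92
link = 3032.5/3430.92 = 0.883874
Chained index = 100 × 1.112086 × 1.113853 × 0.883874 = 109.4855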